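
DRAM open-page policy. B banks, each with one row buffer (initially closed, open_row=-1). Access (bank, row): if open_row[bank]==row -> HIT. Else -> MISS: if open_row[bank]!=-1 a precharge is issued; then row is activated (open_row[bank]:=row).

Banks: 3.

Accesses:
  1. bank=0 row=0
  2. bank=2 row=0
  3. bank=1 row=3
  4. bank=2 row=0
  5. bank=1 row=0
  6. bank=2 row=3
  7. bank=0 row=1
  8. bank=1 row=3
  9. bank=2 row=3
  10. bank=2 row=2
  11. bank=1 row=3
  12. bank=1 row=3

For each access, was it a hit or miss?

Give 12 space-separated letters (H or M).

Answer: M M M H M M M M H M H H

Derivation:
Acc 1: bank0 row0 -> MISS (open row0); precharges=0
Acc 2: bank2 row0 -> MISS (open row0); precharges=0
Acc 3: bank1 row3 -> MISS (open row3); precharges=0
Acc 4: bank2 row0 -> HIT
Acc 5: bank1 row0 -> MISS (open row0); precharges=1
Acc 6: bank2 row3 -> MISS (open row3); precharges=2
Acc 7: bank0 row1 -> MISS (open row1); precharges=3
Acc 8: bank1 row3 -> MISS (open row3); precharges=4
Acc 9: bank2 row3 -> HIT
Acc 10: bank2 row2 -> MISS (open row2); precharges=5
Acc 11: bank1 row3 -> HIT
Acc 12: bank1 row3 -> HIT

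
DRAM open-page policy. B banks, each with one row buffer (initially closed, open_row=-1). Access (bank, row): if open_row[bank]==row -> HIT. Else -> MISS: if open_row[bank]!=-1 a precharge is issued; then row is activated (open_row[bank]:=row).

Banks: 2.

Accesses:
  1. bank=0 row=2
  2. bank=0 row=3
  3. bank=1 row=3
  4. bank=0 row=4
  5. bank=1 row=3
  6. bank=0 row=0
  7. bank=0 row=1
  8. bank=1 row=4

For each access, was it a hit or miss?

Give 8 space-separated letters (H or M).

Acc 1: bank0 row2 -> MISS (open row2); precharges=0
Acc 2: bank0 row3 -> MISS (open row3); precharges=1
Acc 3: bank1 row3 -> MISS (open row3); precharges=1
Acc 4: bank0 row4 -> MISS (open row4); precharges=2
Acc 5: bank1 row3 -> HIT
Acc 6: bank0 row0 -> MISS (open row0); precharges=3
Acc 7: bank0 row1 -> MISS (open row1); precharges=4
Acc 8: bank1 row4 -> MISS (open row4); precharges=5

Answer: M M M M H M M M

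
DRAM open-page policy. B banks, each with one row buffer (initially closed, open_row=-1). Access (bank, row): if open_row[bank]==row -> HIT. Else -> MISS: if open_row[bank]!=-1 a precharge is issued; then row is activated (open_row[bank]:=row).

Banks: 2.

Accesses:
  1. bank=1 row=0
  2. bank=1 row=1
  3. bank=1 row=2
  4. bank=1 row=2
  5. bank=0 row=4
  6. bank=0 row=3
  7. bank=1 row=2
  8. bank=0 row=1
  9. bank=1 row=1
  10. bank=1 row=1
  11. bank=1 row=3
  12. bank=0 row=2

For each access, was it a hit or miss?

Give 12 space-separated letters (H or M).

Acc 1: bank1 row0 -> MISS (open row0); precharges=0
Acc 2: bank1 row1 -> MISS (open row1); precharges=1
Acc 3: bank1 row2 -> MISS (open row2); precharges=2
Acc 4: bank1 row2 -> HIT
Acc 5: bank0 row4 -> MISS (open row4); precharges=2
Acc 6: bank0 row3 -> MISS (open row3); precharges=3
Acc 7: bank1 row2 -> HIT
Acc 8: bank0 row1 -> MISS (open row1); precharges=4
Acc 9: bank1 row1 -> MISS (open row1); precharges=5
Acc 10: bank1 row1 -> HIT
Acc 11: bank1 row3 -> MISS (open row3); precharges=6
Acc 12: bank0 row2 -> MISS (open row2); precharges=7

Answer: M M M H M M H M M H M M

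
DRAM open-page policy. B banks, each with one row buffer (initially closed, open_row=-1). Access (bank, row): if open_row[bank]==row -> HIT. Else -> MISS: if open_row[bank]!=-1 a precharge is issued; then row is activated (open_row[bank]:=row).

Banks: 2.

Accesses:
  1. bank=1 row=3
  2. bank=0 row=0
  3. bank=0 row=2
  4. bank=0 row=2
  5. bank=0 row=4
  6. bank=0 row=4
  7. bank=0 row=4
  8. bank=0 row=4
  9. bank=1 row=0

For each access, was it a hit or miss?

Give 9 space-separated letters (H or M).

Acc 1: bank1 row3 -> MISS (open row3); precharges=0
Acc 2: bank0 row0 -> MISS (open row0); precharges=0
Acc 3: bank0 row2 -> MISS (open row2); precharges=1
Acc 4: bank0 row2 -> HIT
Acc 5: bank0 row4 -> MISS (open row4); precharges=2
Acc 6: bank0 row4 -> HIT
Acc 7: bank0 row4 -> HIT
Acc 8: bank0 row4 -> HIT
Acc 9: bank1 row0 -> MISS (open row0); precharges=3

Answer: M M M H M H H H M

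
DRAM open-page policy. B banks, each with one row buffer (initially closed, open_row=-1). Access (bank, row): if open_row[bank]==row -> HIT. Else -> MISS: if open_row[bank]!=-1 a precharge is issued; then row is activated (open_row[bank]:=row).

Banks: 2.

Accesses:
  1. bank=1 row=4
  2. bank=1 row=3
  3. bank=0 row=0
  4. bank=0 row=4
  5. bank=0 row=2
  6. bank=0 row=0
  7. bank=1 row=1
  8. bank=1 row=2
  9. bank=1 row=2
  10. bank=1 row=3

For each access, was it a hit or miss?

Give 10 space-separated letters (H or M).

Answer: M M M M M M M M H M

Derivation:
Acc 1: bank1 row4 -> MISS (open row4); precharges=0
Acc 2: bank1 row3 -> MISS (open row3); precharges=1
Acc 3: bank0 row0 -> MISS (open row0); precharges=1
Acc 4: bank0 row4 -> MISS (open row4); precharges=2
Acc 5: bank0 row2 -> MISS (open row2); precharges=3
Acc 6: bank0 row0 -> MISS (open row0); precharges=4
Acc 7: bank1 row1 -> MISS (open row1); precharges=5
Acc 8: bank1 row2 -> MISS (open row2); precharges=6
Acc 9: bank1 row2 -> HIT
Acc 10: bank1 row3 -> MISS (open row3); precharges=7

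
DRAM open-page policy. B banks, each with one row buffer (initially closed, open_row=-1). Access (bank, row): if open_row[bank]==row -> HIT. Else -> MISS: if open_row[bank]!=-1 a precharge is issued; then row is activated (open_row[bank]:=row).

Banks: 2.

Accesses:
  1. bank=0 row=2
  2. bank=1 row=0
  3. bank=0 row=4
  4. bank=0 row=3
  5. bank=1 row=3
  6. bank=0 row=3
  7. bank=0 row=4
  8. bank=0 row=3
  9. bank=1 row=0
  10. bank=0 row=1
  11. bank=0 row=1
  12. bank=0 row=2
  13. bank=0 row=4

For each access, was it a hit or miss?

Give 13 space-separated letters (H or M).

Answer: M M M M M H M M M M H M M

Derivation:
Acc 1: bank0 row2 -> MISS (open row2); precharges=0
Acc 2: bank1 row0 -> MISS (open row0); precharges=0
Acc 3: bank0 row4 -> MISS (open row4); precharges=1
Acc 4: bank0 row3 -> MISS (open row3); precharges=2
Acc 5: bank1 row3 -> MISS (open row3); precharges=3
Acc 6: bank0 row3 -> HIT
Acc 7: bank0 row4 -> MISS (open row4); precharges=4
Acc 8: bank0 row3 -> MISS (open row3); precharges=5
Acc 9: bank1 row0 -> MISS (open row0); precharges=6
Acc 10: bank0 row1 -> MISS (open row1); precharges=7
Acc 11: bank0 row1 -> HIT
Acc 12: bank0 row2 -> MISS (open row2); precharges=8
Acc 13: bank0 row4 -> MISS (open row4); precharges=9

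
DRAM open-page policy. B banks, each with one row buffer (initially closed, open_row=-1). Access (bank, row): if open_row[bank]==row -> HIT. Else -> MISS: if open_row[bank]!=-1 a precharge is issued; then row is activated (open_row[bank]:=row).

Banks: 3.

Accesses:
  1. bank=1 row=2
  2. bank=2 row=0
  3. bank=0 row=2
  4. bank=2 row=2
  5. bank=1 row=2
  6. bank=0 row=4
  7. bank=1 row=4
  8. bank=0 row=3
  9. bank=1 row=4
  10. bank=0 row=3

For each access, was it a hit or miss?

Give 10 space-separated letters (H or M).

Answer: M M M M H M M M H H

Derivation:
Acc 1: bank1 row2 -> MISS (open row2); precharges=0
Acc 2: bank2 row0 -> MISS (open row0); precharges=0
Acc 3: bank0 row2 -> MISS (open row2); precharges=0
Acc 4: bank2 row2 -> MISS (open row2); precharges=1
Acc 5: bank1 row2 -> HIT
Acc 6: bank0 row4 -> MISS (open row4); precharges=2
Acc 7: bank1 row4 -> MISS (open row4); precharges=3
Acc 8: bank0 row3 -> MISS (open row3); precharges=4
Acc 9: bank1 row4 -> HIT
Acc 10: bank0 row3 -> HIT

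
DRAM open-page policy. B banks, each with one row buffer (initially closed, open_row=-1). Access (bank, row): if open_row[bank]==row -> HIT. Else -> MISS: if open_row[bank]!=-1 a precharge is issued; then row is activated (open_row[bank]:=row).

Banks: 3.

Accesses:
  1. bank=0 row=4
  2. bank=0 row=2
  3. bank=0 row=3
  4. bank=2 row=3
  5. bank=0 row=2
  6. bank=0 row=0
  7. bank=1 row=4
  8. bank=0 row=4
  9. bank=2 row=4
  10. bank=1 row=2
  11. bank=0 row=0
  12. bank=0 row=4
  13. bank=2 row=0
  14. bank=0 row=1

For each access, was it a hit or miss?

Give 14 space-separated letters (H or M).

Acc 1: bank0 row4 -> MISS (open row4); precharges=0
Acc 2: bank0 row2 -> MISS (open row2); precharges=1
Acc 3: bank0 row3 -> MISS (open row3); precharges=2
Acc 4: bank2 row3 -> MISS (open row3); precharges=2
Acc 5: bank0 row2 -> MISS (open row2); precharges=3
Acc 6: bank0 row0 -> MISS (open row0); precharges=4
Acc 7: bank1 row4 -> MISS (open row4); precharges=4
Acc 8: bank0 row4 -> MISS (open row4); precharges=5
Acc 9: bank2 row4 -> MISS (open row4); precharges=6
Acc 10: bank1 row2 -> MISS (open row2); precharges=7
Acc 11: bank0 row0 -> MISS (open row0); precharges=8
Acc 12: bank0 row4 -> MISS (open row4); precharges=9
Acc 13: bank2 row0 -> MISS (open row0); precharges=10
Acc 14: bank0 row1 -> MISS (open row1); precharges=11

Answer: M M M M M M M M M M M M M M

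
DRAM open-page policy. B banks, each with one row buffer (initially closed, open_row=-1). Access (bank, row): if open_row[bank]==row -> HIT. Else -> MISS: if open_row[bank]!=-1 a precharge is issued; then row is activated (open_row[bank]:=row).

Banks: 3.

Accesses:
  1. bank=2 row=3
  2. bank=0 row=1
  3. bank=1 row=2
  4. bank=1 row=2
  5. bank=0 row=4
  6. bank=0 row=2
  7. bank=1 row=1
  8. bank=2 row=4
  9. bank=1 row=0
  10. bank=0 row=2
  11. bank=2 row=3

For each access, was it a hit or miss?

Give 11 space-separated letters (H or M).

Answer: M M M H M M M M M H M

Derivation:
Acc 1: bank2 row3 -> MISS (open row3); precharges=0
Acc 2: bank0 row1 -> MISS (open row1); precharges=0
Acc 3: bank1 row2 -> MISS (open row2); precharges=0
Acc 4: bank1 row2 -> HIT
Acc 5: bank0 row4 -> MISS (open row4); precharges=1
Acc 6: bank0 row2 -> MISS (open row2); precharges=2
Acc 7: bank1 row1 -> MISS (open row1); precharges=3
Acc 8: bank2 row4 -> MISS (open row4); precharges=4
Acc 9: bank1 row0 -> MISS (open row0); precharges=5
Acc 10: bank0 row2 -> HIT
Acc 11: bank2 row3 -> MISS (open row3); precharges=6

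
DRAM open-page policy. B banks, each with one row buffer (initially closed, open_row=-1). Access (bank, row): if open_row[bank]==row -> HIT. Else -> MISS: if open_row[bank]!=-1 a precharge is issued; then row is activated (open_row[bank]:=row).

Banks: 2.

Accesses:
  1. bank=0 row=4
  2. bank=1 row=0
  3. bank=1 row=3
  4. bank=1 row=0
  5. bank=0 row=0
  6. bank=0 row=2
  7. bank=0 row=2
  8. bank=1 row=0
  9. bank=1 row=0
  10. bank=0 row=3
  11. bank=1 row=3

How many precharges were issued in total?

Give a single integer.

Answer: 6

Derivation:
Acc 1: bank0 row4 -> MISS (open row4); precharges=0
Acc 2: bank1 row0 -> MISS (open row0); precharges=0
Acc 3: bank1 row3 -> MISS (open row3); precharges=1
Acc 4: bank1 row0 -> MISS (open row0); precharges=2
Acc 5: bank0 row0 -> MISS (open row0); precharges=3
Acc 6: bank0 row2 -> MISS (open row2); precharges=4
Acc 7: bank0 row2 -> HIT
Acc 8: bank1 row0 -> HIT
Acc 9: bank1 row0 -> HIT
Acc 10: bank0 row3 -> MISS (open row3); precharges=5
Acc 11: bank1 row3 -> MISS (open row3); precharges=6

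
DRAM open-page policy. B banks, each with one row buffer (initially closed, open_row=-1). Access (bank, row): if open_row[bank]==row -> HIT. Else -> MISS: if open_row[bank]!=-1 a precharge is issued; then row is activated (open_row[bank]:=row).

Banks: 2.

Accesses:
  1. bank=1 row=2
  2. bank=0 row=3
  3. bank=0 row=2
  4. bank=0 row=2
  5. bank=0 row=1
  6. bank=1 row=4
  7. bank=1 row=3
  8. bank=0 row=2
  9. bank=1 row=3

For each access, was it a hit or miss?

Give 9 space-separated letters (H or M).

Acc 1: bank1 row2 -> MISS (open row2); precharges=0
Acc 2: bank0 row3 -> MISS (open row3); precharges=0
Acc 3: bank0 row2 -> MISS (open row2); precharges=1
Acc 4: bank0 row2 -> HIT
Acc 5: bank0 row1 -> MISS (open row1); precharges=2
Acc 6: bank1 row4 -> MISS (open row4); precharges=3
Acc 7: bank1 row3 -> MISS (open row3); precharges=4
Acc 8: bank0 row2 -> MISS (open row2); precharges=5
Acc 9: bank1 row3 -> HIT

Answer: M M M H M M M M H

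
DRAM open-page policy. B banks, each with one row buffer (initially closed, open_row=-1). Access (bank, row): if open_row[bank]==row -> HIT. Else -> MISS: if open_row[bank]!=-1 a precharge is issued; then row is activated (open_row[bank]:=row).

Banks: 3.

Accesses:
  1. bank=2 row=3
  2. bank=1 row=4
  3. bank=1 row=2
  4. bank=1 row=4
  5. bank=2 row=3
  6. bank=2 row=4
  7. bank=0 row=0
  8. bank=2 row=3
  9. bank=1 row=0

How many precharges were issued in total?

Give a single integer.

Answer: 5

Derivation:
Acc 1: bank2 row3 -> MISS (open row3); precharges=0
Acc 2: bank1 row4 -> MISS (open row4); precharges=0
Acc 3: bank1 row2 -> MISS (open row2); precharges=1
Acc 4: bank1 row4 -> MISS (open row4); precharges=2
Acc 5: bank2 row3 -> HIT
Acc 6: bank2 row4 -> MISS (open row4); precharges=3
Acc 7: bank0 row0 -> MISS (open row0); precharges=3
Acc 8: bank2 row3 -> MISS (open row3); precharges=4
Acc 9: bank1 row0 -> MISS (open row0); precharges=5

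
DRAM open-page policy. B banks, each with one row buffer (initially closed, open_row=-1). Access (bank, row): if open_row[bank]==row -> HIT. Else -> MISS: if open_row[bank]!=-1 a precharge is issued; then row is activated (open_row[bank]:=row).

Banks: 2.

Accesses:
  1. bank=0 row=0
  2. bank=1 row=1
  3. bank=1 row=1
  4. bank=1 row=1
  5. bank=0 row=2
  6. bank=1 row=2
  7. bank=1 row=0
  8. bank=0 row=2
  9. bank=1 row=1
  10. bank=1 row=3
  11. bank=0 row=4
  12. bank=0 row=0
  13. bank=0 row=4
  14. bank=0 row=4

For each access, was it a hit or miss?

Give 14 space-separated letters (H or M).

Answer: M M H H M M M H M M M M M H

Derivation:
Acc 1: bank0 row0 -> MISS (open row0); precharges=0
Acc 2: bank1 row1 -> MISS (open row1); precharges=0
Acc 3: bank1 row1 -> HIT
Acc 4: bank1 row1 -> HIT
Acc 5: bank0 row2 -> MISS (open row2); precharges=1
Acc 6: bank1 row2 -> MISS (open row2); precharges=2
Acc 7: bank1 row0 -> MISS (open row0); precharges=3
Acc 8: bank0 row2 -> HIT
Acc 9: bank1 row1 -> MISS (open row1); precharges=4
Acc 10: bank1 row3 -> MISS (open row3); precharges=5
Acc 11: bank0 row4 -> MISS (open row4); precharges=6
Acc 12: bank0 row0 -> MISS (open row0); precharges=7
Acc 13: bank0 row4 -> MISS (open row4); precharges=8
Acc 14: bank0 row4 -> HIT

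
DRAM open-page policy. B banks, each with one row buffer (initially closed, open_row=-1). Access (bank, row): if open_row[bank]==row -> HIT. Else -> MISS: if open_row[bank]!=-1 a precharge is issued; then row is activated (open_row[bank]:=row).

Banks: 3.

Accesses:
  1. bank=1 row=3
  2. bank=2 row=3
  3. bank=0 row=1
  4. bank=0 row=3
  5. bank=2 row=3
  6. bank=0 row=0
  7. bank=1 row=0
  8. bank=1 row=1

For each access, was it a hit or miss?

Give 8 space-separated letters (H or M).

Acc 1: bank1 row3 -> MISS (open row3); precharges=0
Acc 2: bank2 row3 -> MISS (open row3); precharges=0
Acc 3: bank0 row1 -> MISS (open row1); precharges=0
Acc 4: bank0 row3 -> MISS (open row3); precharges=1
Acc 5: bank2 row3 -> HIT
Acc 6: bank0 row0 -> MISS (open row0); precharges=2
Acc 7: bank1 row0 -> MISS (open row0); precharges=3
Acc 8: bank1 row1 -> MISS (open row1); precharges=4

Answer: M M M M H M M M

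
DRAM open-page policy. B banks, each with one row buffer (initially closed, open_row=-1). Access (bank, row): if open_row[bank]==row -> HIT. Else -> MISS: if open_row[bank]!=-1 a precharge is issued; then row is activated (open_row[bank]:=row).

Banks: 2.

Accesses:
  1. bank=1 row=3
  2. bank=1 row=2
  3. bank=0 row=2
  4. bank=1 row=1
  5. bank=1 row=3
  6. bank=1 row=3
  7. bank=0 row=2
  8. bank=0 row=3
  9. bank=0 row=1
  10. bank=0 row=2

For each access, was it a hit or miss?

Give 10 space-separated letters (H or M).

Acc 1: bank1 row3 -> MISS (open row3); precharges=0
Acc 2: bank1 row2 -> MISS (open row2); precharges=1
Acc 3: bank0 row2 -> MISS (open row2); precharges=1
Acc 4: bank1 row1 -> MISS (open row1); precharges=2
Acc 5: bank1 row3 -> MISS (open row3); precharges=3
Acc 6: bank1 row3 -> HIT
Acc 7: bank0 row2 -> HIT
Acc 8: bank0 row3 -> MISS (open row3); precharges=4
Acc 9: bank0 row1 -> MISS (open row1); precharges=5
Acc 10: bank0 row2 -> MISS (open row2); precharges=6

Answer: M M M M M H H M M M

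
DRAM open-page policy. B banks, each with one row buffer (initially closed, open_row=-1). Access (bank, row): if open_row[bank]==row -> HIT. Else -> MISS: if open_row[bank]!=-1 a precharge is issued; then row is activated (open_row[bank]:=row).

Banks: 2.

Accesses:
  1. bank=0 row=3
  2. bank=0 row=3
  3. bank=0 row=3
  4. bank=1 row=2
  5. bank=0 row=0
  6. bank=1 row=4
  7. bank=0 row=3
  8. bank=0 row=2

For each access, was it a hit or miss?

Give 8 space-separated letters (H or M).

Acc 1: bank0 row3 -> MISS (open row3); precharges=0
Acc 2: bank0 row3 -> HIT
Acc 3: bank0 row3 -> HIT
Acc 4: bank1 row2 -> MISS (open row2); precharges=0
Acc 5: bank0 row0 -> MISS (open row0); precharges=1
Acc 6: bank1 row4 -> MISS (open row4); precharges=2
Acc 7: bank0 row3 -> MISS (open row3); precharges=3
Acc 8: bank0 row2 -> MISS (open row2); precharges=4

Answer: M H H M M M M M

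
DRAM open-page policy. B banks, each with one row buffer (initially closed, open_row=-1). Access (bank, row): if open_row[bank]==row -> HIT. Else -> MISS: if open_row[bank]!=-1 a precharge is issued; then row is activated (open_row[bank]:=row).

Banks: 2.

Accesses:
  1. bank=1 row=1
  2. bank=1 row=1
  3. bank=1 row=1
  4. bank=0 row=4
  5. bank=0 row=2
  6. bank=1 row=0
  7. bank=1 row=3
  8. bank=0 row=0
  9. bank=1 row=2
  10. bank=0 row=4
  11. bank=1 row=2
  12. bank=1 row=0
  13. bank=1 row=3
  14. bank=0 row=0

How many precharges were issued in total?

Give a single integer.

Acc 1: bank1 row1 -> MISS (open row1); precharges=0
Acc 2: bank1 row1 -> HIT
Acc 3: bank1 row1 -> HIT
Acc 4: bank0 row4 -> MISS (open row4); precharges=0
Acc 5: bank0 row2 -> MISS (open row2); precharges=1
Acc 6: bank1 row0 -> MISS (open row0); precharges=2
Acc 7: bank1 row3 -> MISS (open row3); precharges=3
Acc 8: bank0 row0 -> MISS (open row0); precharges=4
Acc 9: bank1 row2 -> MISS (open row2); precharges=5
Acc 10: bank0 row4 -> MISS (open row4); precharges=6
Acc 11: bank1 row2 -> HIT
Acc 12: bank1 row0 -> MISS (open row0); precharges=7
Acc 13: bank1 row3 -> MISS (open row3); precharges=8
Acc 14: bank0 row0 -> MISS (open row0); precharges=9

Answer: 9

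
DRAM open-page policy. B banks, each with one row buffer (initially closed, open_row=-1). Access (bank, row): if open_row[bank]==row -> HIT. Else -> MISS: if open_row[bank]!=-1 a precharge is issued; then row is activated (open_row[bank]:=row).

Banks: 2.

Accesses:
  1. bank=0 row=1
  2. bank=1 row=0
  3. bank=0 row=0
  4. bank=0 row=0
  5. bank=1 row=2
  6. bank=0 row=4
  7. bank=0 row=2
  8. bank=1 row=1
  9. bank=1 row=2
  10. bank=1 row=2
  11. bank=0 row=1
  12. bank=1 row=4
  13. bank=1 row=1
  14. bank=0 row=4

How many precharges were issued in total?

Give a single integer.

Answer: 10

Derivation:
Acc 1: bank0 row1 -> MISS (open row1); precharges=0
Acc 2: bank1 row0 -> MISS (open row0); precharges=0
Acc 3: bank0 row0 -> MISS (open row0); precharges=1
Acc 4: bank0 row0 -> HIT
Acc 5: bank1 row2 -> MISS (open row2); precharges=2
Acc 6: bank0 row4 -> MISS (open row4); precharges=3
Acc 7: bank0 row2 -> MISS (open row2); precharges=4
Acc 8: bank1 row1 -> MISS (open row1); precharges=5
Acc 9: bank1 row2 -> MISS (open row2); precharges=6
Acc 10: bank1 row2 -> HIT
Acc 11: bank0 row1 -> MISS (open row1); precharges=7
Acc 12: bank1 row4 -> MISS (open row4); precharges=8
Acc 13: bank1 row1 -> MISS (open row1); precharges=9
Acc 14: bank0 row4 -> MISS (open row4); precharges=10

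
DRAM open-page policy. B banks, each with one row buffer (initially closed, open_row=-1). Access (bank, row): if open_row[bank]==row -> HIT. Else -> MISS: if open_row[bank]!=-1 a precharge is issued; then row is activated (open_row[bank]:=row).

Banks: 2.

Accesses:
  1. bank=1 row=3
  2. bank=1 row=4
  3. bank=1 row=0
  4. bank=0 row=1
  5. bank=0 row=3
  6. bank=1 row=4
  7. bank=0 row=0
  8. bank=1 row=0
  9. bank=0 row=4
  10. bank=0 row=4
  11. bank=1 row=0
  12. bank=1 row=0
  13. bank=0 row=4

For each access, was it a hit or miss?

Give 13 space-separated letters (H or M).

Acc 1: bank1 row3 -> MISS (open row3); precharges=0
Acc 2: bank1 row4 -> MISS (open row4); precharges=1
Acc 3: bank1 row0 -> MISS (open row0); precharges=2
Acc 4: bank0 row1 -> MISS (open row1); precharges=2
Acc 5: bank0 row3 -> MISS (open row3); precharges=3
Acc 6: bank1 row4 -> MISS (open row4); precharges=4
Acc 7: bank0 row0 -> MISS (open row0); precharges=5
Acc 8: bank1 row0 -> MISS (open row0); precharges=6
Acc 9: bank0 row4 -> MISS (open row4); precharges=7
Acc 10: bank0 row4 -> HIT
Acc 11: bank1 row0 -> HIT
Acc 12: bank1 row0 -> HIT
Acc 13: bank0 row4 -> HIT

Answer: M M M M M M M M M H H H H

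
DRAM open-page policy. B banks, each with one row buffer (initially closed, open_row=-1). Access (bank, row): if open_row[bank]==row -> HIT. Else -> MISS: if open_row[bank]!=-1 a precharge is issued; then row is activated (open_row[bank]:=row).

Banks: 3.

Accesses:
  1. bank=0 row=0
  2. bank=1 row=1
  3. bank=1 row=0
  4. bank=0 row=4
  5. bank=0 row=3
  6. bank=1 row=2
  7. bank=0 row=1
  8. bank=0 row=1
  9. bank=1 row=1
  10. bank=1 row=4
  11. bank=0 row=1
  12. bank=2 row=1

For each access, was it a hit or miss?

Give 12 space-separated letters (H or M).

Answer: M M M M M M M H M M H M

Derivation:
Acc 1: bank0 row0 -> MISS (open row0); precharges=0
Acc 2: bank1 row1 -> MISS (open row1); precharges=0
Acc 3: bank1 row0 -> MISS (open row0); precharges=1
Acc 4: bank0 row4 -> MISS (open row4); precharges=2
Acc 5: bank0 row3 -> MISS (open row3); precharges=3
Acc 6: bank1 row2 -> MISS (open row2); precharges=4
Acc 7: bank0 row1 -> MISS (open row1); precharges=5
Acc 8: bank0 row1 -> HIT
Acc 9: bank1 row1 -> MISS (open row1); precharges=6
Acc 10: bank1 row4 -> MISS (open row4); precharges=7
Acc 11: bank0 row1 -> HIT
Acc 12: bank2 row1 -> MISS (open row1); precharges=7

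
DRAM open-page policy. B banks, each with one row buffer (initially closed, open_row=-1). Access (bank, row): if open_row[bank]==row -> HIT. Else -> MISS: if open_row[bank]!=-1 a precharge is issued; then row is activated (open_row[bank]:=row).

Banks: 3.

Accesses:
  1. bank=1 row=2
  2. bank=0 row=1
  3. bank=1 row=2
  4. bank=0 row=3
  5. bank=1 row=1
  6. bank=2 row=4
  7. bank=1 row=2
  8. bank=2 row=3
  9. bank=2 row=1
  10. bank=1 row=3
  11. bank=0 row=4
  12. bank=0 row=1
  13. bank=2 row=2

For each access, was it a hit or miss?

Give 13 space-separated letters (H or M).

Answer: M M H M M M M M M M M M M

Derivation:
Acc 1: bank1 row2 -> MISS (open row2); precharges=0
Acc 2: bank0 row1 -> MISS (open row1); precharges=0
Acc 3: bank1 row2 -> HIT
Acc 4: bank0 row3 -> MISS (open row3); precharges=1
Acc 5: bank1 row1 -> MISS (open row1); precharges=2
Acc 6: bank2 row4 -> MISS (open row4); precharges=2
Acc 7: bank1 row2 -> MISS (open row2); precharges=3
Acc 8: bank2 row3 -> MISS (open row3); precharges=4
Acc 9: bank2 row1 -> MISS (open row1); precharges=5
Acc 10: bank1 row3 -> MISS (open row3); precharges=6
Acc 11: bank0 row4 -> MISS (open row4); precharges=7
Acc 12: bank0 row1 -> MISS (open row1); precharges=8
Acc 13: bank2 row2 -> MISS (open row2); precharges=9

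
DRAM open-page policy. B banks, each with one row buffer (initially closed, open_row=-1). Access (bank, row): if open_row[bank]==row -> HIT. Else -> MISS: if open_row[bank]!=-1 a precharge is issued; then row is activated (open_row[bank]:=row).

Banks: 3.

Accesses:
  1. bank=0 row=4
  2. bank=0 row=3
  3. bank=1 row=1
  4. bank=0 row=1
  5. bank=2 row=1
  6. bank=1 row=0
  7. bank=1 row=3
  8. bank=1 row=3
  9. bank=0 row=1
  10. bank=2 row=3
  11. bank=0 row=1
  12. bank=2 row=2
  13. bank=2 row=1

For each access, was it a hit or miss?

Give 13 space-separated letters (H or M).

Acc 1: bank0 row4 -> MISS (open row4); precharges=0
Acc 2: bank0 row3 -> MISS (open row3); precharges=1
Acc 3: bank1 row1 -> MISS (open row1); precharges=1
Acc 4: bank0 row1 -> MISS (open row1); precharges=2
Acc 5: bank2 row1 -> MISS (open row1); precharges=2
Acc 6: bank1 row0 -> MISS (open row0); precharges=3
Acc 7: bank1 row3 -> MISS (open row3); precharges=4
Acc 8: bank1 row3 -> HIT
Acc 9: bank0 row1 -> HIT
Acc 10: bank2 row3 -> MISS (open row3); precharges=5
Acc 11: bank0 row1 -> HIT
Acc 12: bank2 row2 -> MISS (open row2); precharges=6
Acc 13: bank2 row1 -> MISS (open row1); precharges=7

Answer: M M M M M M M H H M H M M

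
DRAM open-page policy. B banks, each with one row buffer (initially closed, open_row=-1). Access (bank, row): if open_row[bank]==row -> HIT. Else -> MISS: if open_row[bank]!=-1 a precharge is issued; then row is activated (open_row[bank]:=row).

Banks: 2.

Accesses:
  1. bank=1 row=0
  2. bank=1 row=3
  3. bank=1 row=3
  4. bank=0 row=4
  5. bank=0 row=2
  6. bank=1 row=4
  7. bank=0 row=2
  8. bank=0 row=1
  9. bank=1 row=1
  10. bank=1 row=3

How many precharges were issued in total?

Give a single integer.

Answer: 6

Derivation:
Acc 1: bank1 row0 -> MISS (open row0); precharges=0
Acc 2: bank1 row3 -> MISS (open row3); precharges=1
Acc 3: bank1 row3 -> HIT
Acc 4: bank0 row4 -> MISS (open row4); precharges=1
Acc 5: bank0 row2 -> MISS (open row2); precharges=2
Acc 6: bank1 row4 -> MISS (open row4); precharges=3
Acc 7: bank0 row2 -> HIT
Acc 8: bank0 row1 -> MISS (open row1); precharges=4
Acc 9: bank1 row1 -> MISS (open row1); precharges=5
Acc 10: bank1 row3 -> MISS (open row3); precharges=6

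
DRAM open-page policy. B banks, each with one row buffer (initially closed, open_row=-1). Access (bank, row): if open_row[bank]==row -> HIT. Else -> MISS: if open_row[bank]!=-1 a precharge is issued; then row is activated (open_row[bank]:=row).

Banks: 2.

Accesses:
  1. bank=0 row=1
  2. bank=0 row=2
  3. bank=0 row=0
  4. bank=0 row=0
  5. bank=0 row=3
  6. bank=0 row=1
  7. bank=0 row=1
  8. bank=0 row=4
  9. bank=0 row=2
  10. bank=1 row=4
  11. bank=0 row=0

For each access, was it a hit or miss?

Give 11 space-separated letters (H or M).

Answer: M M M H M M H M M M M

Derivation:
Acc 1: bank0 row1 -> MISS (open row1); precharges=0
Acc 2: bank0 row2 -> MISS (open row2); precharges=1
Acc 3: bank0 row0 -> MISS (open row0); precharges=2
Acc 4: bank0 row0 -> HIT
Acc 5: bank0 row3 -> MISS (open row3); precharges=3
Acc 6: bank0 row1 -> MISS (open row1); precharges=4
Acc 7: bank0 row1 -> HIT
Acc 8: bank0 row4 -> MISS (open row4); precharges=5
Acc 9: bank0 row2 -> MISS (open row2); precharges=6
Acc 10: bank1 row4 -> MISS (open row4); precharges=6
Acc 11: bank0 row0 -> MISS (open row0); precharges=7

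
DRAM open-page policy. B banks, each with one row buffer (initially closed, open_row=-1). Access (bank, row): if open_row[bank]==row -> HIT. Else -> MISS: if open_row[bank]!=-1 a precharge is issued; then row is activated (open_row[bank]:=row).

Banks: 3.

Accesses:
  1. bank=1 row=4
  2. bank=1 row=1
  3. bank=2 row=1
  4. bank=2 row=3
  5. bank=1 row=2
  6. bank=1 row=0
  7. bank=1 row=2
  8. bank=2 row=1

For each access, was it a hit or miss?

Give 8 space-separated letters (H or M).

Answer: M M M M M M M M

Derivation:
Acc 1: bank1 row4 -> MISS (open row4); precharges=0
Acc 2: bank1 row1 -> MISS (open row1); precharges=1
Acc 3: bank2 row1 -> MISS (open row1); precharges=1
Acc 4: bank2 row3 -> MISS (open row3); precharges=2
Acc 5: bank1 row2 -> MISS (open row2); precharges=3
Acc 6: bank1 row0 -> MISS (open row0); precharges=4
Acc 7: bank1 row2 -> MISS (open row2); precharges=5
Acc 8: bank2 row1 -> MISS (open row1); precharges=6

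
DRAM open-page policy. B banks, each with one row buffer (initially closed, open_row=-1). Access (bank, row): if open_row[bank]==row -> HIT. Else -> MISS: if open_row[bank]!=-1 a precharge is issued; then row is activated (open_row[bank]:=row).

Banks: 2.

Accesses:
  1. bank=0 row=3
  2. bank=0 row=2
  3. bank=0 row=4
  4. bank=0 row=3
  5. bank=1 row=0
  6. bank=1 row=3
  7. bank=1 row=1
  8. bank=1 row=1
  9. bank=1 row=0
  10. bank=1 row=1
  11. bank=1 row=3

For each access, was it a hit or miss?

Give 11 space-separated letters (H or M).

Answer: M M M M M M M H M M M

Derivation:
Acc 1: bank0 row3 -> MISS (open row3); precharges=0
Acc 2: bank0 row2 -> MISS (open row2); precharges=1
Acc 3: bank0 row4 -> MISS (open row4); precharges=2
Acc 4: bank0 row3 -> MISS (open row3); precharges=3
Acc 5: bank1 row0 -> MISS (open row0); precharges=3
Acc 6: bank1 row3 -> MISS (open row3); precharges=4
Acc 7: bank1 row1 -> MISS (open row1); precharges=5
Acc 8: bank1 row1 -> HIT
Acc 9: bank1 row0 -> MISS (open row0); precharges=6
Acc 10: bank1 row1 -> MISS (open row1); precharges=7
Acc 11: bank1 row3 -> MISS (open row3); precharges=8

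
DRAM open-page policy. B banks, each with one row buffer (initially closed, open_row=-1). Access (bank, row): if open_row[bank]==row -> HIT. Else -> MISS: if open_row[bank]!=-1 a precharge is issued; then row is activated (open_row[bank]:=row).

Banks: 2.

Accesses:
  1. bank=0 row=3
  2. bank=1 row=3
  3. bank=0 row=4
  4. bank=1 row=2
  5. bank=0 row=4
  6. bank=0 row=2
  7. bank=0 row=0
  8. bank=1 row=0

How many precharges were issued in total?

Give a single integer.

Answer: 5

Derivation:
Acc 1: bank0 row3 -> MISS (open row3); precharges=0
Acc 2: bank1 row3 -> MISS (open row3); precharges=0
Acc 3: bank0 row4 -> MISS (open row4); precharges=1
Acc 4: bank1 row2 -> MISS (open row2); precharges=2
Acc 5: bank0 row4 -> HIT
Acc 6: bank0 row2 -> MISS (open row2); precharges=3
Acc 7: bank0 row0 -> MISS (open row0); precharges=4
Acc 8: bank1 row0 -> MISS (open row0); precharges=5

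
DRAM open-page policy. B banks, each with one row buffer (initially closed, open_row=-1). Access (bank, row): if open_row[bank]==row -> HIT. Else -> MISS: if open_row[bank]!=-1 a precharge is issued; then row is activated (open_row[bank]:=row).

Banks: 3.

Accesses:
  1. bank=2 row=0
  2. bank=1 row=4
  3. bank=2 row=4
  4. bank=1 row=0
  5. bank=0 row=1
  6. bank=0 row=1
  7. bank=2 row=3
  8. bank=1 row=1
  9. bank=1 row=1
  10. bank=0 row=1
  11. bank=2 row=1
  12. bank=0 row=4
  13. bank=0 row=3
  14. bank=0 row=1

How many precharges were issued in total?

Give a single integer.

Answer: 8

Derivation:
Acc 1: bank2 row0 -> MISS (open row0); precharges=0
Acc 2: bank1 row4 -> MISS (open row4); precharges=0
Acc 3: bank2 row4 -> MISS (open row4); precharges=1
Acc 4: bank1 row0 -> MISS (open row0); precharges=2
Acc 5: bank0 row1 -> MISS (open row1); precharges=2
Acc 6: bank0 row1 -> HIT
Acc 7: bank2 row3 -> MISS (open row3); precharges=3
Acc 8: bank1 row1 -> MISS (open row1); precharges=4
Acc 9: bank1 row1 -> HIT
Acc 10: bank0 row1 -> HIT
Acc 11: bank2 row1 -> MISS (open row1); precharges=5
Acc 12: bank0 row4 -> MISS (open row4); precharges=6
Acc 13: bank0 row3 -> MISS (open row3); precharges=7
Acc 14: bank0 row1 -> MISS (open row1); precharges=8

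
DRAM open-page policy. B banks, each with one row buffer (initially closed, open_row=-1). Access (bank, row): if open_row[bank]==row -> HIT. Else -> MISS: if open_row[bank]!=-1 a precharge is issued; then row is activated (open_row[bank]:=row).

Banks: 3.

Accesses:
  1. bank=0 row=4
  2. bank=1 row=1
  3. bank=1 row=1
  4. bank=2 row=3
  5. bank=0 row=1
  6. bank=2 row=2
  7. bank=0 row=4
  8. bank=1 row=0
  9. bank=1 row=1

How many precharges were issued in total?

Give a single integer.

Answer: 5

Derivation:
Acc 1: bank0 row4 -> MISS (open row4); precharges=0
Acc 2: bank1 row1 -> MISS (open row1); precharges=0
Acc 3: bank1 row1 -> HIT
Acc 4: bank2 row3 -> MISS (open row3); precharges=0
Acc 5: bank0 row1 -> MISS (open row1); precharges=1
Acc 6: bank2 row2 -> MISS (open row2); precharges=2
Acc 7: bank0 row4 -> MISS (open row4); precharges=3
Acc 8: bank1 row0 -> MISS (open row0); precharges=4
Acc 9: bank1 row1 -> MISS (open row1); precharges=5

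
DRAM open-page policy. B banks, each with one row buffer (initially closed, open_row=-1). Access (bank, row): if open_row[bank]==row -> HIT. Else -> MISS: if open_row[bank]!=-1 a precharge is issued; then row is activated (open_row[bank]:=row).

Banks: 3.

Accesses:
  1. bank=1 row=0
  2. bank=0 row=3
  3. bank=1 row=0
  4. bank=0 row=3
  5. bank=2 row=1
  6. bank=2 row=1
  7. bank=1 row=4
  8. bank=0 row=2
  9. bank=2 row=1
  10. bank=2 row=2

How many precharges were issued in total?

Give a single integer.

Acc 1: bank1 row0 -> MISS (open row0); precharges=0
Acc 2: bank0 row3 -> MISS (open row3); precharges=0
Acc 3: bank1 row0 -> HIT
Acc 4: bank0 row3 -> HIT
Acc 5: bank2 row1 -> MISS (open row1); precharges=0
Acc 6: bank2 row1 -> HIT
Acc 7: bank1 row4 -> MISS (open row4); precharges=1
Acc 8: bank0 row2 -> MISS (open row2); precharges=2
Acc 9: bank2 row1 -> HIT
Acc 10: bank2 row2 -> MISS (open row2); precharges=3

Answer: 3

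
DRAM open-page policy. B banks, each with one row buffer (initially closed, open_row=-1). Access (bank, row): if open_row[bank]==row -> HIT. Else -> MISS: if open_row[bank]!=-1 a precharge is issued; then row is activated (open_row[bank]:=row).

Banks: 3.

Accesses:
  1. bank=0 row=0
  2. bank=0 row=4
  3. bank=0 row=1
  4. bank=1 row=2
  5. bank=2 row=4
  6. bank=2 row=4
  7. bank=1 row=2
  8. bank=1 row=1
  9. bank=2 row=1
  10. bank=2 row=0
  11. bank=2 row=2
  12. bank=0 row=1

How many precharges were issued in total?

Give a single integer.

Acc 1: bank0 row0 -> MISS (open row0); precharges=0
Acc 2: bank0 row4 -> MISS (open row4); precharges=1
Acc 3: bank0 row1 -> MISS (open row1); precharges=2
Acc 4: bank1 row2 -> MISS (open row2); precharges=2
Acc 5: bank2 row4 -> MISS (open row4); precharges=2
Acc 6: bank2 row4 -> HIT
Acc 7: bank1 row2 -> HIT
Acc 8: bank1 row1 -> MISS (open row1); precharges=3
Acc 9: bank2 row1 -> MISS (open row1); precharges=4
Acc 10: bank2 row0 -> MISS (open row0); precharges=5
Acc 11: bank2 row2 -> MISS (open row2); precharges=6
Acc 12: bank0 row1 -> HIT

Answer: 6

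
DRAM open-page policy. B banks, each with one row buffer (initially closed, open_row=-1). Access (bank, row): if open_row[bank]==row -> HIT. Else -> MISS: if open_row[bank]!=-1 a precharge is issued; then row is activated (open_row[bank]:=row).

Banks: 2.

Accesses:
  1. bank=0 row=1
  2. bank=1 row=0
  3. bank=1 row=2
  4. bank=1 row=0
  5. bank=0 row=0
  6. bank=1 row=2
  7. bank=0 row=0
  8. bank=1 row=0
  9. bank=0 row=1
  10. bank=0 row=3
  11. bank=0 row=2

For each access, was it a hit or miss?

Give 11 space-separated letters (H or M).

Answer: M M M M M M H M M M M

Derivation:
Acc 1: bank0 row1 -> MISS (open row1); precharges=0
Acc 2: bank1 row0 -> MISS (open row0); precharges=0
Acc 3: bank1 row2 -> MISS (open row2); precharges=1
Acc 4: bank1 row0 -> MISS (open row0); precharges=2
Acc 5: bank0 row0 -> MISS (open row0); precharges=3
Acc 6: bank1 row2 -> MISS (open row2); precharges=4
Acc 7: bank0 row0 -> HIT
Acc 8: bank1 row0 -> MISS (open row0); precharges=5
Acc 9: bank0 row1 -> MISS (open row1); precharges=6
Acc 10: bank0 row3 -> MISS (open row3); precharges=7
Acc 11: bank0 row2 -> MISS (open row2); precharges=8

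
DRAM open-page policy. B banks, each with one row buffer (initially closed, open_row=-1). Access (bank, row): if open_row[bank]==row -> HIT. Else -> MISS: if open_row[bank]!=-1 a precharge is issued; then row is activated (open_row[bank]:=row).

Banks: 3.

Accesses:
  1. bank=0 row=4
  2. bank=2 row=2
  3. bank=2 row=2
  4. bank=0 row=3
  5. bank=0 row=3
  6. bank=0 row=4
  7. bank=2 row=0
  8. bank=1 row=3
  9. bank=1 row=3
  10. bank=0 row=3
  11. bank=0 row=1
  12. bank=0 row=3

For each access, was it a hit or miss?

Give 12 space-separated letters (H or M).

Acc 1: bank0 row4 -> MISS (open row4); precharges=0
Acc 2: bank2 row2 -> MISS (open row2); precharges=0
Acc 3: bank2 row2 -> HIT
Acc 4: bank0 row3 -> MISS (open row3); precharges=1
Acc 5: bank0 row3 -> HIT
Acc 6: bank0 row4 -> MISS (open row4); precharges=2
Acc 7: bank2 row0 -> MISS (open row0); precharges=3
Acc 8: bank1 row3 -> MISS (open row3); precharges=3
Acc 9: bank1 row3 -> HIT
Acc 10: bank0 row3 -> MISS (open row3); precharges=4
Acc 11: bank0 row1 -> MISS (open row1); precharges=5
Acc 12: bank0 row3 -> MISS (open row3); precharges=6

Answer: M M H M H M M M H M M M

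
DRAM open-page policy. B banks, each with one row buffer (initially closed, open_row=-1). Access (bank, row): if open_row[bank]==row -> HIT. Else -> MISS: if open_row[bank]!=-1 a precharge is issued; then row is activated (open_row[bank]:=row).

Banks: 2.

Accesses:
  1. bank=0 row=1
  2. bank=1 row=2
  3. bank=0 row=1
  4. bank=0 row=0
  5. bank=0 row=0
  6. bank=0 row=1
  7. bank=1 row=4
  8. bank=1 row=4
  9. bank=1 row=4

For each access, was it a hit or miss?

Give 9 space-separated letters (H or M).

Answer: M M H M H M M H H

Derivation:
Acc 1: bank0 row1 -> MISS (open row1); precharges=0
Acc 2: bank1 row2 -> MISS (open row2); precharges=0
Acc 3: bank0 row1 -> HIT
Acc 4: bank0 row0 -> MISS (open row0); precharges=1
Acc 5: bank0 row0 -> HIT
Acc 6: bank0 row1 -> MISS (open row1); precharges=2
Acc 7: bank1 row4 -> MISS (open row4); precharges=3
Acc 8: bank1 row4 -> HIT
Acc 9: bank1 row4 -> HIT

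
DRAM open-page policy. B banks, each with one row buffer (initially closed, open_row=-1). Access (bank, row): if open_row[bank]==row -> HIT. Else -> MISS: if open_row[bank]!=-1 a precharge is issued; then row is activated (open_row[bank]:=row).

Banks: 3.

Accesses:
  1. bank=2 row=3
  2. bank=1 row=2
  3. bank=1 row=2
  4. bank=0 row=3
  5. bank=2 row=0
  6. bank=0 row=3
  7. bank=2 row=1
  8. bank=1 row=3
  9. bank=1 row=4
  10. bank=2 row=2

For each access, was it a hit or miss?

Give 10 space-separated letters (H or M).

Answer: M M H M M H M M M M

Derivation:
Acc 1: bank2 row3 -> MISS (open row3); precharges=0
Acc 2: bank1 row2 -> MISS (open row2); precharges=0
Acc 3: bank1 row2 -> HIT
Acc 4: bank0 row3 -> MISS (open row3); precharges=0
Acc 5: bank2 row0 -> MISS (open row0); precharges=1
Acc 6: bank0 row3 -> HIT
Acc 7: bank2 row1 -> MISS (open row1); precharges=2
Acc 8: bank1 row3 -> MISS (open row3); precharges=3
Acc 9: bank1 row4 -> MISS (open row4); precharges=4
Acc 10: bank2 row2 -> MISS (open row2); precharges=5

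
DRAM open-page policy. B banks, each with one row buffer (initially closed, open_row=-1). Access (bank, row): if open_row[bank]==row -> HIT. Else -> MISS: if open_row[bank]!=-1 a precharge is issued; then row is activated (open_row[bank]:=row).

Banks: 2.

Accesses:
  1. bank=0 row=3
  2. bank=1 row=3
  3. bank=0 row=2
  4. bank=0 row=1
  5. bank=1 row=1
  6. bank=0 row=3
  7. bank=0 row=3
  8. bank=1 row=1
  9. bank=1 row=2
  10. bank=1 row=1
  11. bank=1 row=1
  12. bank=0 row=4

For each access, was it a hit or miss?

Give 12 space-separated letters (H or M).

Answer: M M M M M M H H M M H M

Derivation:
Acc 1: bank0 row3 -> MISS (open row3); precharges=0
Acc 2: bank1 row3 -> MISS (open row3); precharges=0
Acc 3: bank0 row2 -> MISS (open row2); precharges=1
Acc 4: bank0 row1 -> MISS (open row1); precharges=2
Acc 5: bank1 row1 -> MISS (open row1); precharges=3
Acc 6: bank0 row3 -> MISS (open row3); precharges=4
Acc 7: bank0 row3 -> HIT
Acc 8: bank1 row1 -> HIT
Acc 9: bank1 row2 -> MISS (open row2); precharges=5
Acc 10: bank1 row1 -> MISS (open row1); precharges=6
Acc 11: bank1 row1 -> HIT
Acc 12: bank0 row4 -> MISS (open row4); precharges=7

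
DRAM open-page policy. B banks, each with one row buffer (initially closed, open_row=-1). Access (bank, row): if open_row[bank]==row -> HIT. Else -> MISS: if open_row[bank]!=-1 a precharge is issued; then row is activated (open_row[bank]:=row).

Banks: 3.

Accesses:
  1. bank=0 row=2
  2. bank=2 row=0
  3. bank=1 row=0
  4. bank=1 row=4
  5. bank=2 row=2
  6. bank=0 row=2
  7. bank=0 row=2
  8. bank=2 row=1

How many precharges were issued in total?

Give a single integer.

Acc 1: bank0 row2 -> MISS (open row2); precharges=0
Acc 2: bank2 row0 -> MISS (open row0); precharges=0
Acc 3: bank1 row0 -> MISS (open row0); precharges=0
Acc 4: bank1 row4 -> MISS (open row4); precharges=1
Acc 5: bank2 row2 -> MISS (open row2); precharges=2
Acc 6: bank0 row2 -> HIT
Acc 7: bank0 row2 -> HIT
Acc 8: bank2 row1 -> MISS (open row1); precharges=3

Answer: 3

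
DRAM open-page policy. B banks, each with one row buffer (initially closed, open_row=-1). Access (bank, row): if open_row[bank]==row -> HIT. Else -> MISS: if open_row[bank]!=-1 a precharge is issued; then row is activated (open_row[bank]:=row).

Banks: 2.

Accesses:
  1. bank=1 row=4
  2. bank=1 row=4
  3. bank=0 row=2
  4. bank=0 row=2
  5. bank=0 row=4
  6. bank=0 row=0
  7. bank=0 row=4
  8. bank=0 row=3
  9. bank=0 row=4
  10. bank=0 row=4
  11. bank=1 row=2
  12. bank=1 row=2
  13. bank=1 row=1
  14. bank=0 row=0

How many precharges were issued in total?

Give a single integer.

Answer: 8

Derivation:
Acc 1: bank1 row4 -> MISS (open row4); precharges=0
Acc 2: bank1 row4 -> HIT
Acc 3: bank0 row2 -> MISS (open row2); precharges=0
Acc 4: bank0 row2 -> HIT
Acc 5: bank0 row4 -> MISS (open row4); precharges=1
Acc 6: bank0 row0 -> MISS (open row0); precharges=2
Acc 7: bank0 row4 -> MISS (open row4); precharges=3
Acc 8: bank0 row3 -> MISS (open row3); precharges=4
Acc 9: bank0 row4 -> MISS (open row4); precharges=5
Acc 10: bank0 row4 -> HIT
Acc 11: bank1 row2 -> MISS (open row2); precharges=6
Acc 12: bank1 row2 -> HIT
Acc 13: bank1 row1 -> MISS (open row1); precharges=7
Acc 14: bank0 row0 -> MISS (open row0); precharges=8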